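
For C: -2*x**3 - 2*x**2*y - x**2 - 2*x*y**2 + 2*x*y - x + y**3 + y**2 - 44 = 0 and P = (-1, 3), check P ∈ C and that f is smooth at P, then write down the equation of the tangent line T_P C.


Tangent line at P: -5*x + 41*y - 128 = 0.

Step 1: f(-1, 3) = 0, so P lies on C.
Step 2: partial derivatives
  f_x(x, y) = -6*x**2 - 4*x*y - 2*x - 2*y**2 + 2*y - 1, f_y(x, y) = -2*x**2 - 4*x*y + 2*x + 3*y**2 + 2*y.
  f_x(P) = -5, f_y(P) = 41 (gradient nonzero, so P is smooth).
Step 3: tangent line at P: -5·(x − -1) + 41·(y − 3) = 0.
Expanding: -5*x + 41*y - 128 = 0.


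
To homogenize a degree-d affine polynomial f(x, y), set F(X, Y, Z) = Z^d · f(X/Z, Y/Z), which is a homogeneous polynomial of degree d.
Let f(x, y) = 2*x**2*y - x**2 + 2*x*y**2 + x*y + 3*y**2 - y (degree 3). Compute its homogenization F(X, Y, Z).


F(X, Y, Z) = 2*X**2*Y - X**2*Z + 2*X*Y**2 + X*Y*Z + 3*Y**2*Z - Y*Z**2

deg(f) = 3.
Substitute x = X/Z, y = Y/Z into f, then multiply by Z^3.
  monomial 2·x^2·y^1 ↦ 2·X^2·Y^1·Z^0.
  monomial -1·x^2·y^0 ↦ -1·X^2·Y^0·Z^1.
  monomial 2·x^1·y^2 ↦ 2·X^1·Y^2·Z^0.
  monomial 1·x^1·y^1 ↦ 1·X^1·Y^1·Z^1.
  monomial 3·x^0·y^2 ↦ 3·X^0·Y^2·Z^1.
  monomial -1·x^0·y^1 ↦ -1·X^0·Y^1·Z^2.
Collecting: F(X, Y, Z) = 2*X**2*Y - X**2*Z + 2*X*Y**2 + X*Y*Z + 3*Y**2*Z - Y*Z**2.


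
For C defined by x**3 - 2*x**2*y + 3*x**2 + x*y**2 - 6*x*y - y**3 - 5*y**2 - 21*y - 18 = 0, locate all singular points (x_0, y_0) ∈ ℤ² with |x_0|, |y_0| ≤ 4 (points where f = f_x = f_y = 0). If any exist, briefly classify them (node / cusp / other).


Singular points: {(-3, -3)}; classification: cusp.

Compute partial derivatives:
  f_x = 3*x**2 - 4*x*y + 6*x + y**2 - 6*y.
  f_y = -2*x**2 + 2*x*y - 6*x - 3*y**2 - 10*y - 21.
Scan x_0 ∈ {−4, ..., 4}. For each x_0, f_y(x_0, y) is a polynomial in y; find its integer roots y ∈ {−4, ..., 4}, then test f_x and f at those candidates.
  x = -4: f_y(-4, y) = -3*y**2 - 18*y - 29; no integer root y with |y| ≤ 4.
  x = -3: f_y(-3, y) = -3*y**2 - 16*y - 21; vanishes at y ∈ {-3}. (-3, -3): f_x = 0, f = 0 — SINGULAR.
  x = -2: f_y(-2, y) = -3*y**2 - 14*y - 17; no integer root y with |y| ≤ 4.
  x = -1: f_y(-1, y) = -3*y**2 - 12*y - 17; no integer root y with |y| ≤ 4.
  x = 0: f_y(0, y) = -3*y**2 - 10*y - 21; no integer root y with |y| ≤ 4.
  x = 1: f_y(1, y) = -3*y**2 - 8*y - 29; no integer root y with |y| ≤ 4.
  x = 2: f_y(2, y) = -3*y**2 - 6*y - 41; no integer root y with |y| ≤ 4.
  x = 3: f_y(3, y) = -3*y**2 - 4*y - 57; no integer root y with |y| ≤ 4.
  x = 4: f_y(4, y) = -3*y**2 - 2*y - 77; no integer root y with |y| ≤ 4.
Only singular point on the grid: (-3, -3).
Classify: substitute x = -3 + u, y = -3 + v and expand: f = u**3 - 2*u**2*v + u*v**2 - v**3 + v**2.
No constant or linear terms (consistent with a singular point). Quadratic part: v**2. Cubic part: u**3 - 2*u**2*v + u*v**2 - v**3.
The quadratic part v**2 is a perfect square, so there is a single (double) tangent line v = 0, i.e. y = -3. Restricting the cubic part to that line (v = 0) leaves u**3 ≠ 0, so f is not divisible by v and the branch is v² ≈ -u**3 to lowest order — this is a cusp.
Classification: cusp.


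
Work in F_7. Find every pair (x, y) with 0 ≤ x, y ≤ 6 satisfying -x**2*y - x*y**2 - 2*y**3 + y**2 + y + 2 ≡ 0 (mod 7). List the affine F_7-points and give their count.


Affine F_7-points: {(1, 1), (1, 2), (1, 4), (2, 3), (2, 4), (4, 2), (5, 1)}; count = 7.

For each of the 49 pairs (x, y) ∈ F_7², evaluate f(x, y) mod 7. Record the zeros.
  x = 0: [0↦2, 1↦2, 2↦6, 3↦2, 4↦6, 5↦6, 6↦4]  zeros at y ∈ ∅
  x = 1: [0↦2, 1↦0, 2↦0, 3↦4, 4↦0, 5↦4, 6↦4]  zeros at y ∈ {1, 2, 4}
  x = 2: [0↦2, 1↦3, 2↦4, 3↦0, 4↦0, 5↦6, 6↦6]  zeros at y ∈ {3, 4}
  x = 3: [0↦2, 1↦4, 2↦4, 3↦4, 4↦6, 5↦5, 6↦3]  zeros at y ∈ ∅
  x = 4: [0↦2, 1↦3, 2↦0, 3↦2, 4↦4, 5↦1, 6↦2]  zeros at y ∈ {2}
  x = 5: [0↦2, 1↦0, 2↦6, 3↦1, 4↦1, 5↦1, 6↦3]  zeros at y ∈ {1}
  x = 6: [0↦2, 1↦2, 2↦1, 3↦1, 4↦4, 5↦5, 6↦6]  zeros at y ∈ ∅
Collecting zeros: affine points = {(1, 1), (1, 2), (1, 4), (2, 3), (2, 4), (4, 2), (5, 1)}.
Total count |C(F_7)_aff| = 7.


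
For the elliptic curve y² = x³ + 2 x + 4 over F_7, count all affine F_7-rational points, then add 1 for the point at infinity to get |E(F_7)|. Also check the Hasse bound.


Affine points = {(0, 2), (0, 5), (1, 0), (2, 3), (2, 4), (3, 3), (3, 4), (6, 1), (6, 6)}; affine count = 9; |E(F_7)| = 10.

Discriminant check: Δ ∝ 4a³ + 27b² = 4·2³ + 27·4² = 4·8 + 27·16 ≡ 2 (mod 7). Nonzero ⇒ E is nonsingular.
For each x ∈ F_7, compute rhs = x³ + 2·x + 4 mod 7, then count y ∈ F_7 with y² ≡ rhs.
  x = 0: rhs = 4, matching y values: 2, 5 (2 points).
  x = 1: rhs = 0, matching y values: 0 (1 points).
  x = 2: rhs = 2, matching y values: 3, 4 (2 points).
  x = 3: rhs = 2, matching y values: 3, 4 (2 points).
  x = 4: rhs = 6, matching y values: none (0 points).
  x = 5: rhs = 6, matching y values: none (0 points).
  x = 6: rhs = 1, matching y values: 1, 6 (2 points).
Total affine count: 9.
Full point count |E(F_7)| = 9 + 1 = 10.
Hasse bound: |10 − (7+1)| = |2| = 2 ≤ 2√7 ≈ 5.2915 ✓.


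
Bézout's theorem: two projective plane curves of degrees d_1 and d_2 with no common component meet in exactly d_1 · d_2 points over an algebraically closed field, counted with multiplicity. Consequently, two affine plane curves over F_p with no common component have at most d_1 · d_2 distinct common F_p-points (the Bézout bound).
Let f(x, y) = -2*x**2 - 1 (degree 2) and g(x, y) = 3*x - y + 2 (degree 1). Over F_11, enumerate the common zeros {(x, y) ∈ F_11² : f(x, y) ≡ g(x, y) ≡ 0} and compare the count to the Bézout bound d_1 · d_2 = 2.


Common zeros: {(4, 3), (7, 1)}; count = 2; Bézout bound = 2.

deg(f) = 2, deg(g) = 1, so Bézout bound = 2.
Scan x ∈ F_11. For each x, list the y ∈ F_11 with f(x, y) ≡ 0 and those with g(x, y) ≡ 0 (mod 11); the common zeros in that column are the intersection.
  x = 0: f ≡ 0 at y ∈ ∅; g ≡ 0 at y ∈ {2}; common: ∅.
  x = 1: f ≡ 0 at y ∈ ∅; g ≡ 0 at y ∈ {5}; common: ∅.
  x = 2: f ≡ 0 at y ∈ ∅; g ≡ 0 at y ∈ {8}; common: ∅.
  x = 3: f ≡ 0 at y ∈ ∅; g ≡ 0 at y ∈ {0}; common: ∅.
  x = 4: f ≡ 0 at y ∈ {0, 1, 2, 3, 4, 5, 6, 7, 8, 9, 10}; g ≡ 0 at y ∈ {3}; common: {3}.
  x = 5: f ≡ 0 at y ∈ ∅; g ≡ 0 at y ∈ {6}; common: ∅.
  x = 6: f ≡ 0 at y ∈ ∅; g ≡ 0 at y ∈ {9}; common: ∅.
  x = 7: f ≡ 0 at y ∈ {0, 1, 2, 3, 4, 5, 6, 7, 8, 9, 10}; g ≡ 0 at y ∈ {1}; common: {1}.
  x = 8: f ≡ 0 at y ∈ ∅; g ≡ 0 at y ∈ {4}; common: ∅.
  x = 9: f ≡ 0 at y ∈ ∅; g ≡ 0 at y ∈ {7}; common: ∅.
  x = 10: f ≡ 0 at y ∈ ∅; g ≡ 0 at y ∈ {10}; common: ∅.
Collecting: common zeros = {(4, 3), (7, 1)}, so the count is 2.
Comparison with the Bézout bound: 2 ≤ 2 = deg(f)·deg(g), as expected for curves with no common component (the bound is attained).


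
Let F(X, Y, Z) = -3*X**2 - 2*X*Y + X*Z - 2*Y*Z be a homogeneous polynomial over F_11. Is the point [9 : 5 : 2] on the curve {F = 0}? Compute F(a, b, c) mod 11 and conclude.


F(9,5,2) ≡ 6 (mod 11); P is NOT on the curve.

Evaluate F(9, 5, 2) term-by-term (mod 11).
  -3*X**2 ↦ -3·81·1·1 = -243
  -2*X*Y ↦ -2·9·5·1 = -90
  X*Z ↦ 1·9·1·2 = 18
  -2*Y*Z ↦ -2·1·5·2 = -20
Sum: F(9, 5, 2) = (-243) + (-90) + (18) + (-20) = -335.
Reducing mod 11: -335 ≡ 6 (mod 11).
Since F(a, b, c) ≡ 6 ≠ 0 (mod 11), P does NOT lie on the curve.


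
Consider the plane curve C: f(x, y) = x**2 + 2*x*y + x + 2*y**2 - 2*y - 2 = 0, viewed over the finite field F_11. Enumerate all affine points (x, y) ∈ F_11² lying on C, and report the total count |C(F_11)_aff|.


Affine F_11-points: {(0, 4), (0, 8), (1, 0), (2, 4), (2, 6), (5, 8), (5, 10), (6, 3), (7, 6), (7, 10), (9, 0), (9, 3)}; count = 12.

For each of the 121 pairs (x, y) ∈ F_11², evaluate f(x, y) mod 11. Record the zeros.
  x = 0: [0↦9, 1↦9, 2↦2, 3↦10, 4↦0, 5↦5, 6↦3, 7↦5, 8↦0, 9↦10, 10↦2]  zeros at y ∈ {4, 8}
  x = 1: [0↦0, 1↦2, 2↦8, 3↦7, 4↦10, 5↦6, 6↦6, 7↦10, 8↦7, 9↦8, 10↦2]  zeros at y ∈ {0}
  x = 2: [0↦4, 1↦8, 2↦5, 3↦6, 4↦0, 5↦9, 6↦0, 7↦6, 8↦5, 9↦8, 10↦4]  zeros at y ∈ {4, 6}
  x = 3: [0↦10, 1↦5, 2↦4, 3↦7, 4↦3, 5↦3, 6↦7, 7↦4, 8↦5, 9↦10, 10↦8]  zeros at y ∈ ∅
  x = 4: [0↦7, 1↦4, 2↦5, 3↦10, 4↦8, 5↦10, 6↦5, 7↦4, 8↦7, 9↦3, 10↦3]  zeros at y ∈ ∅
  x = 5: [0↦6, 1↦5, 2↦8, 3↦4, 4↦4, 5↦8, 6↦5, 7↦6, 8↦0, 9↦9, 10↦0]  zeros at y ∈ {8, 10}
  x = 6: [0↦7, 1↦8, 2↦2, 3↦0, 4↦2, 5↦8, 6↦7, 7↦10, 8↦6, 9↦6, 10↦10]  zeros at y ∈ {3}
  x = 7: [0↦10, 1↦2, 2↦9, 3↦9, 4↦2, 5↦10, 6↦0, 7↦5, 8↦3, 9↦5, 10↦0]  zeros at y ∈ {6, 10}
  x = 8: [0↦4, 1↦9, 2↦7, 3↦9, 4↦4, 5↦3, 6↦6, 7↦2, 8↦2, 9↦6, 10↦3]  zeros at y ∈ ∅
  x = 9: [0↦0, 1↦7, 2↦7, 3↦0, 4↦8, 5↦9, 6↦3, 7↦1, 8↦3, 9↦9, 10↦8]  zeros at y ∈ {0, 3}
  x = 10: [0↦9, 1↦7, 2↦9, 3↦4, 4↦3, 5↦6, 6↦2, 7↦2, 8↦6, 9↦3, 10↦4]  zeros at y ∈ ∅
Collecting zeros: affine points = {(0, 4), (0, 8), (1, 0), (2, 4), (2, 6), (5, 8), (5, 10), (6, 3), (7, 6), (7, 10), (9, 0), (9, 3)}.
Total count |C(F_11)_aff| = 12.


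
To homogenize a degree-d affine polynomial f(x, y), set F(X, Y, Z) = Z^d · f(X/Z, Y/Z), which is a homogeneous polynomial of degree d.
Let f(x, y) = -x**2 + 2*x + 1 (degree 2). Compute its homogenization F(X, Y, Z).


F(X, Y, Z) = -X**2 + 2*X*Z + Z**2

deg(f) = 2.
Substitute x = X/Z, y = Y/Z into f, then multiply by Z^2.
  monomial -1·x^2·y^0 ↦ -1·X^2·Y^0·Z^0.
  monomial 2·x^1·y^0 ↦ 2·X^1·Y^0·Z^1.
  monomial 1·x^0·y^0 ↦ 1·X^0·Y^0·Z^2.
Collecting: F(X, Y, Z) = -X**2 + 2*X*Z + Z**2.


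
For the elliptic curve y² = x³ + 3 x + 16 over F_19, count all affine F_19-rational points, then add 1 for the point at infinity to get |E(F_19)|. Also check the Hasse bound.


Affine points = {(0, 4), (0, 15), (1, 1), (1, 18), (2, 7), (2, 12), (4, 4), (4, 15), (5, 2), (5, 17), (7, 0), (8, 1), (8, 18), (10, 1), (10, 18), (14, 3), (14, 16), (15, 4), (15, 15)}; affine count = 19; |E(F_19)| = 20.

Discriminant check: Δ ∝ 4a³ + 27b² = 4·3³ + 27·16² = 4·27 + 27·256 ≡ 9 (mod 19). Nonzero ⇒ E is nonsingular.
For each x ∈ F_19, compute rhs = x³ + 3·x + 16 mod 19, then count y ∈ F_19 with y² ≡ rhs.
  x = 0: rhs = 16, matching y values: 4, 15 (2 points).
  x = 1: rhs = 1, matching y values: 1, 18 (2 points).
  x = 2: rhs = 11, matching y values: 7, 12 (2 points).
  x = 3: rhs = 14, matching y values: none (0 points).
  x = 4: rhs = 16, matching y values: 4, 15 (2 points).
  x = 5: rhs = 4, matching y values: 2, 17 (2 points).
  x = 6: rhs = 3, matching y values: none (0 points).
  x = 7: rhs = 0, matching y values: 0 (1 points).
  x = 8: rhs = 1, matching y values: 1, 18 (2 points).
  x = 9: rhs = 12, matching y values: none (0 points).
  x = 10: rhs = 1, matching y values: 1, 18 (2 points).
  x = 11: rhs = 12, matching y values: none (0 points).
  x = 12: rhs = 13, matching y values: none (0 points).
  x = 13: rhs = 10, matching y values: none (0 points).
  x = 14: rhs = 9, matching y values: 3, 16 (2 points).
  x = 15: rhs = 16, matching y values: 4, 15 (2 points).
  x = 16: rhs = 18, matching y values: none (0 points).
  x = 17: rhs = 2, matching y values: none (0 points).
  x = 18: rhs = 12, matching y values: none (0 points).
Total affine count: 19.
Full point count |E(F_19)| = 19 + 1 = 20.
Hasse bound: |20 − (19+1)| = |0| = 0 ≤ 2√19 ≈ 8.7178 ✓.


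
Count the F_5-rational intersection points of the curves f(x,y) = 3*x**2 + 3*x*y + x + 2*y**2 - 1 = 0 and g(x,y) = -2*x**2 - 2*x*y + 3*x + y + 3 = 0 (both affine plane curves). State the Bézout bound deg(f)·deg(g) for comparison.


Common zeros: ∅; count = 0; Bézout bound = 4.

deg(f) = 2, deg(g) = 2, so Bézout bound = 4.
Scan x ∈ F_5. For each x, list the y ∈ F_5 with f(x, y) ≡ 0 and those with g(x, y) ≡ 0 (mod 5); the common zeros in that column are the intersection.
  x = 0: f ≡ 0 at y ∈ ∅; g ≡ 0 at y ∈ {2}; common: ∅.
  x = 1: f ≡ 0 at y ∈ {3}; g ≡ 0 at y ∈ {4}; common: ∅.
  x = 2: f ≡ 0 at y ∈ ∅; g ≡ 0 at y ∈ {2}; common: ∅.
  x = 3: f ≡ 0 at y ∈ {1, 2}; g ≡ 0 at y ∈ ∅; common: ∅.
  x = 4: f ≡ 0 at y ∈ {1, 3}; g ≡ 0 at y ∈ {4}; common: ∅.
Collecting: common zeros = ∅, so the count is 0.
Comparison with the Bézout bound: 0 ≤ 4 = deg(f)·deg(g), as expected for curves with no common component (the affine F_5-count falls short of the bound because intersections may lie at infinity, over extension fields, or carry multiplicity).


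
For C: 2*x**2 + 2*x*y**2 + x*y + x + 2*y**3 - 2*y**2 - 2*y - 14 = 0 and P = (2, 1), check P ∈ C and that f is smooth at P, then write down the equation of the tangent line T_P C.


Tangent line at P: 12*x + 10*y - 34 = 0.

Step 1: f(2, 1) = 0, so P lies on C.
Step 2: partial derivatives
  f_x(x, y) = 4*x + 2*y**2 + y + 1, f_y(x, y) = 4*x*y + x + 6*y**2 - 4*y - 2.
  f_x(P) = 12, f_y(P) = 10 (gradient nonzero, so P is smooth).
Step 3: tangent line at P: 12·(x − 2) + 10·(y − 1) = 0.
Expanding: 12*x + 10*y - 34 = 0.


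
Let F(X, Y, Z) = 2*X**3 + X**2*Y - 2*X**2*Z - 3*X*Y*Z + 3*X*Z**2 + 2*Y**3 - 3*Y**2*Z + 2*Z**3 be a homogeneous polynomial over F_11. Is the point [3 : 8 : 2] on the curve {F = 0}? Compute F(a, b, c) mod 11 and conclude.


F(3,8,2) ≡ 0 (mod 11); P is on the curve.

Evaluate F(3, 8, 2) term-by-term (mod 11).
  2*X**3 ↦ 2·27·1·1 = 54
  X**2*Y ↦ 1·9·8·1 = 72
  -2*X**2*Z ↦ -2·9·1·2 = -36
  -3*X*Y*Z ↦ -3·3·8·2 = -144
  3*X*Z**2 ↦ 3·3·1·4 = 36
  2*Y**3 ↦ 2·1·512·1 = 1024
  -3*Y**2*Z ↦ -3·1·64·2 = -384
  2*Z**3 ↦ 2·1·1·8 = 16
Sum: F(3, 8, 2) = (54) + (72) + (-36) + (-144) + (36) + (1024) + (-384) + (16) = 638.
Reducing mod 11: 638 ≡ 0 (mod 11).
Since F(a, b, c) ≡ 0 (mod 11), P lies on the curve.


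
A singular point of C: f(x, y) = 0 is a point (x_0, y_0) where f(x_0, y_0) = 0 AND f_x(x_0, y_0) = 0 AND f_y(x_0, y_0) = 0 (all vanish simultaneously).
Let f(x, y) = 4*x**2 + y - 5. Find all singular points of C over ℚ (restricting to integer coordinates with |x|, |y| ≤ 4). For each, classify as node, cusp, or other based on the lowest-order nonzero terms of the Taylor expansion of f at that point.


No singular points in the scanned grid; C is smooth there.

Compute partial derivatives:
  f_x = 8*x.
  f_y = 1.
f_y = 1 is a nonzero constant, so f_y never vanishes: no point (x, y) can satisfy f = f_x = f_y = 0. In particular no (x, y) ∈ {−4, ..., 4}² is singular; the curve is smooth.


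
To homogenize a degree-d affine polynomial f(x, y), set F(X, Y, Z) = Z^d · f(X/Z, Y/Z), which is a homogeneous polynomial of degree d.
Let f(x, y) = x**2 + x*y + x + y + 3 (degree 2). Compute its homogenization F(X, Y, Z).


F(X, Y, Z) = X**2 + X*Y + X*Z + Y*Z + 3*Z**2

deg(f) = 2.
Substitute x = X/Z, y = Y/Z into f, then multiply by Z^2.
  monomial 1·x^2·y^0 ↦ 1·X^2·Y^0·Z^0.
  monomial 1·x^1·y^1 ↦ 1·X^1·Y^1·Z^0.
  monomial 1·x^1·y^0 ↦ 1·X^1·Y^0·Z^1.
  monomial 1·x^0·y^1 ↦ 1·X^0·Y^1·Z^1.
  monomial 3·x^0·y^0 ↦ 3·X^0·Y^0·Z^2.
Collecting: F(X, Y, Z) = X**2 + X*Y + X*Z + Y*Z + 3*Z**2.


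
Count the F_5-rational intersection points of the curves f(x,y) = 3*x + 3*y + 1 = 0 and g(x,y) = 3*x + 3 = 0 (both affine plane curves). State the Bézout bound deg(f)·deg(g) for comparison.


Common zeros: {(4, 4)}; count = 1; Bézout bound = 1.

deg(f) = 1, deg(g) = 1, so Bézout bound = 1.
Scan x ∈ F_5. For each x, list the y ∈ F_5 with f(x, y) ≡ 0 and those with g(x, y) ≡ 0 (mod 5); the common zeros in that column are the intersection.
  x = 0: f ≡ 0 at y ∈ {3}; g ≡ 0 at y ∈ ∅; common: ∅.
  x = 1: f ≡ 0 at y ∈ {2}; g ≡ 0 at y ∈ ∅; common: ∅.
  x = 2: f ≡ 0 at y ∈ {1}; g ≡ 0 at y ∈ ∅; common: ∅.
  x = 3: f ≡ 0 at y ∈ {0}; g ≡ 0 at y ∈ ∅; common: ∅.
  x = 4: f ≡ 0 at y ∈ {4}; g ≡ 0 at y ∈ {0, 1, 2, 3, 4}; common: {4}.
Collecting: common zeros = {(4, 4)}, so the count is 1.
Comparison with the Bézout bound: 1 ≤ 1 = deg(f)·deg(g), as expected for curves with no common component (the bound is attained).


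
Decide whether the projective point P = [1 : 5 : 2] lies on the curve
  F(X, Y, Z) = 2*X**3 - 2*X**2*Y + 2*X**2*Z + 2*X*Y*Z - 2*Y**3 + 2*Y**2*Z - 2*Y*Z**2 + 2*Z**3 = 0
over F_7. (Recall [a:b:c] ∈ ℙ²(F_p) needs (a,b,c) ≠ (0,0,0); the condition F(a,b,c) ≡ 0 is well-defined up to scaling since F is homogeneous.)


F(1,5,2) ≡ 3 (mod 7); P is NOT on the curve.

Evaluate F(1, 5, 2) term-by-term (mod 7).
  2*X**3 ↦ 2·1·1·1 = 2
  -2*X**2*Y ↦ -2·1·5·1 = -10
  2*X**2*Z ↦ 2·1·1·2 = 4
  2*X*Y*Z ↦ 2·1·5·2 = 20
  -2*Y**3 ↦ -2·1·125·1 = -250
  2*Y**2*Z ↦ 2·1·25·2 = 100
  -2*Y*Z**2 ↦ -2·1·5·4 = -40
  2*Z**3 ↦ 2·1·1·8 = 16
Sum: F(1, 5, 2) = (2) + (-10) + (4) + (20) + (-250) + (100) + (-40) + (16) = -158.
Reducing mod 7: -158 ≡ 3 (mod 7).
Since F(a, b, c) ≡ 3 ≠ 0 (mod 7), P does NOT lie on the curve.


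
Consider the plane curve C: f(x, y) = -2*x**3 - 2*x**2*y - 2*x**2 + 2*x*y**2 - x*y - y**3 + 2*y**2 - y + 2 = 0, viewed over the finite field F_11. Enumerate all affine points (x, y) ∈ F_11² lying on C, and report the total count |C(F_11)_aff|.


Affine F_11-points: {(0, 2), (2, 0), (2, 6), (4, 10), (5, 3), (5, 6), (8, 4), (8, 6), (8, 8), (9, 1)}; count = 10.

For each of the 121 pairs (x, y) ∈ F_11², evaluate f(x, y) mod 11. Record the zeros.
  x = 0: [0↦2, 1↦2, 2↦0, 3↦1, 4↦10, 5↦10, 6↦6, 7↦3, 8↦6, 9↦9, 10↦6]  zeros at y ∈ {2}
  x = 1: [0↦9, 1↦8, 2↦9, 3↦6, 4↦4, 5↦8, 6↦1, 7↦10, 8↦7, 9↦8, 10↦7]  zeros at y ∈ ∅
  x = 2: [0↦0, 1↦5, 2↦5, 3↦5, 4↦10, 5↦3, 6↦0, 7↦6, 8↦4, 9↦10, 10↦7]  zeros at y ∈ {0, 6}
  x = 3: [0↦7, 1↦3, 2↦9, 3↦8, 4↦5, 5↦5, 6↦2, 7↦1, 8↦7, 9↦3, 10↦5]  zeros at y ∈ ∅
  x = 4: [0↦7, 1↦1, 2↦9, 3↦3, 4↦10, 5↦2, 6↦6, 7↦5, 8↦4, 9↦8, 10↦0]  zeros at y ∈ {10}
  x = 5: [0↦10, 1↦9, 2↦4, 3↦0, 4↦2, 5↦4, 6↦0, 7↦6, 8↦5, 9↦2, 10↦2]  zeros at y ∈ {3, 6}
  x = 6: [0↦4, 1↦4, 2↦4, 3↦9, 4↦2, 5↦10, 6↦5, 7↦3, 8↦9, 9↦6, 10↦10]  zeros at y ∈ ∅
  x = 7: [0↦10, 1↦7, 2↦8, 3↦7, 4↦9, 5↦8, 6↦9, 7↦6, 8↦4, 9↦8, 10↦1]  zeros at y ∈ ∅
  x = 8: [0↦5, 1↦6, 2↦4, 3↦4, 4↦0, 5↦8, 6↦0, 7↦3, 8↦0, 9↦7, 10↦7]  zeros at y ∈ {4, 6, 8}
  x = 9: [0↦10, 1↦0, 2↦2, 3↦10, 4↦7, 5↦9, 6↦10, 7↦4, 8↦7, 9↦2, 10↦5]  zeros at y ∈ {1}
  x = 10: [0↦2, 1↦10, 2↦1, 3↦2, 4↦7, 5↦10, 6↦5, 7↦8, 8↦2, 9↦3, 10↦5]  zeros at y ∈ ∅
Collecting zeros: affine points = {(0, 2), (2, 0), (2, 6), (4, 10), (5, 3), (5, 6), (8, 4), (8, 6), (8, 8), (9, 1)}.
Total count |C(F_11)_aff| = 10.


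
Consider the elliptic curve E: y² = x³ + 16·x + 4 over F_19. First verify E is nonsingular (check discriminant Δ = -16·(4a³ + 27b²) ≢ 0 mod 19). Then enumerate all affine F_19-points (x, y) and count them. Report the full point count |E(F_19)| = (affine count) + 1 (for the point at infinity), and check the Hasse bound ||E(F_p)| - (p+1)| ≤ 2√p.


Affine points = {(0, 2), (0, 17), (2, 5), (2, 14), (5, 0), (8, 6), (8, 13), (10, 9), (10, 10), (12, 9), (12, 10), (15, 3), (15, 16), (16, 9), (16, 10), (18, 5), (18, 14)}; affine count = 17; |E(F_19)| = 18.

Discriminant check: Δ ∝ 4a³ + 27b² = 4·16³ + 27·4² = 4·4096 + 27·16 ≡ 1 (mod 19). Nonzero ⇒ E is nonsingular.
For each x ∈ F_19, compute rhs = x³ + 16·x + 4 mod 19, then count y ∈ F_19 with y² ≡ rhs.
  x = 0: rhs = 4, matching y values: 2, 17 (2 points).
  x = 1: rhs = 2, matching y values: none (0 points).
  x = 2: rhs = 6, matching y values: 5, 14 (2 points).
  x = 3: rhs = 3, matching y values: none (0 points).
  x = 4: rhs = 18, matching y values: none (0 points).
  x = 5: rhs = 0, matching y values: 0 (1 points).
  x = 6: rhs = 12, matching y values: none (0 points).
  x = 7: rhs = 3, matching y values: none (0 points).
  x = 8: rhs = 17, matching y values: 6, 13 (2 points).
  x = 9: rhs = 3, matching y values: none (0 points).
  x = 10: rhs = 5, matching y values: 9, 10 (2 points).
  x = 11: rhs = 10, matching y values: none (0 points).
  x = 12: rhs = 5, matching y values: 9, 10 (2 points).
  x = 13: rhs = 15, matching y values: none (0 points).
  x = 14: rhs = 8, matching y values: none (0 points).
  x = 15: rhs = 9, matching y values: 3, 16 (2 points).
  x = 16: rhs = 5, matching y values: 9, 10 (2 points).
  x = 17: rhs = 2, matching y values: none (0 points).
  x = 18: rhs = 6, matching y values: 5, 14 (2 points).
Total affine count: 17.
Full point count |E(F_19)| = 17 + 1 = 18.
Hasse bound: |18 − (19+1)| = |-2| = 2 ≤ 2√19 ≈ 8.7178 ✓.


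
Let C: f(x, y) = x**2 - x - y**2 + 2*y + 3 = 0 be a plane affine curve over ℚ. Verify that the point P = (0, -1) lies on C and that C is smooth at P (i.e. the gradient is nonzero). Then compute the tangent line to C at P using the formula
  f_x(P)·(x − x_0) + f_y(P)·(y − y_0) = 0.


Tangent line at P: -x + 4*y + 4 = 0.

Step 1: f(0, -1) = 0, so P lies on C.
Step 2: partial derivatives
  f_x(x, y) = 2*x - 1, f_y(x, y) = 2 - 2*y.
  f_x(P) = -1, f_y(P) = 4 (gradient nonzero, so P is smooth).
Step 3: tangent line at P: -1·(x − 0) + 4·(y − -1) = 0.
Expanding: -x + 4*y + 4 = 0.


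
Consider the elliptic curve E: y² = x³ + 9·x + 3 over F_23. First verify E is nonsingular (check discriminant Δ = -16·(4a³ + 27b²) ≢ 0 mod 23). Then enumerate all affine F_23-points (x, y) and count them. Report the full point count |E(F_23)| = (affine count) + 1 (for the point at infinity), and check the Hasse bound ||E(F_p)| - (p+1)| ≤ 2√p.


Affine points = {(0, 7), (0, 16), (1, 6), (1, 17), (2, 11), (2, 12), (5, 9), (5, 14), (7, 8), (7, 15), (8, 9), (8, 14), (9, 10), (9, 13), (10, 9), (10, 14), (17, 3), (17, 20), (19, 8), (19, 15), (20, 8), (20, 15), (21, 0), (22, 4), (22, 19)}; affine count = 25; |E(F_23)| = 26.

Discriminant check: Δ ∝ 4a³ + 27b² = 4·9³ + 27·3² = 4·729 + 27·9 ≡ 8 (mod 23). Nonzero ⇒ E is nonsingular.
For each x ∈ F_23, compute rhs = x³ + 9·x + 3 mod 23, then count y ∈ F_23 with y² ≡ rhs.
  x = 0: rhs = 3, matching y values: 7, 16 (2 points).
  x = 1: rhs = 13, matching y values: 6, 17 (2 points).
  x = 2: rhs = 6, matching y values: 11, 12 (2 points).
  x = 3: rhs = 11, matching y values: none (0 points).
  x = 4: rhs = 11, matching y values: none (0 points).
  x = 5: rhs = 12, matching y values: 9, 14 (2 points).
  x = 6: rhs = 20, matching y values: none (0 points).
  x = 7: rhs = 18, matching y values: 8, 15 (2 points).
  x = 8: rhs = 12, matching y values: 9, 14 (2 points).
  x = 9: rhs = 8, matching y values: 10, 13 (2 points).
  x = 10: rhs = 12, matching y values: 9, 14 (2 points).
  x = 11: rhs = 7, matching y values: none (0 points).
  x = 12: rhs = 22, matching y values: none (0 points).
  x = 13: rhs = 17, matching y values: none (0 points).
  x = 14: rhs = 21, matching y values: none (0 points).
  x = 15: rhs = 17, matching y values: none (0 points).
  x = 16: rhs = 11, matching y values: none (0 points).
  x = 17: rhs = 9, matching y values: 3, 20 (2 points).
  x = 18: rhs = 17, matching y values: none (0 points).
  x = 19: rhs = 18, matching y values: 8, 15 (2 points).
  x = 20: rhs = 18, matching y values: 8, 15 (2 points).
  x = 21: rhs = 0, matching y values: 0 (1 points).
  x = 22: rhs = 16, matching y values: 4, 19 (2 points).
Total affine count: 25.
Full point count |E(F_23)| = 25 + 1 = 26.
Hasse bound: |26 − (23+1)| = |2| = 2 ≤ 2√23 ≈ 9.5917 ✓.


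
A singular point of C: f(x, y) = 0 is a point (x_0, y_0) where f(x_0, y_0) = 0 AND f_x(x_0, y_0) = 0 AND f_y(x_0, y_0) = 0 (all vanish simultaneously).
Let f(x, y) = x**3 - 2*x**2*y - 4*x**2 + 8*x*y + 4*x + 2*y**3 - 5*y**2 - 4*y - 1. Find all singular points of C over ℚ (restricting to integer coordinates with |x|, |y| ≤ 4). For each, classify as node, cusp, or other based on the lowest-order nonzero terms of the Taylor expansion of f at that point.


Singular points: {(2, 1)}; classification: cusp.

Compute partial derivatives:
  f_x = 3*x**2 - 4*x*y - 8*x + 8*y + 4.
  f_y = -2*x**2 + 8*x + 6*y**2 - 10*y - 4.
Scan x_0 ∈ {−4, ..., 4}. For each x_0, f_y(x_0, y) is a polynomial in y; find its integer roots y ∈ {−4, ..., 4}, then test f_x and f at those candidates.
  x = -4: f_y(-4, y) = 6*y**2 - 10*y - 68; no integer root y with |y| ≤ 4.
  x = -3: f_y(-3, y) = 6*y**2 - 10*y - 46; no integer root y with |y| ≤ 4.
  x = -2: f_y(-2, y) = 6*y**2 - 10*y - 28; no integer root y with |y| ≤ 4.
  x = -1: f_y(-1, y) = 6*y**2 - 10*y - 14; no integer root y with |y| ≤ 4.
  x = 0: f_y(0, y) = 6*y**2 - 10*y - 4; vanishes at y ∈ {2}. (0, 2): f_x = 20 ≠ 0.
  x = 1: f_y(1, y) = 6*y**2 - 10*y + 2; no integer root y with |y| ≤ 4.
  x = 2: f_y(2, y) = 6*y**2 - 10*y + 4; vanishes at y ∈ {1}. (2, 1): f_x = 0, f = 0 — SINGULAR.
  x = 3: f_y(3, y) = 6*y**2 - 10*y + 2; no integer root y with |y| ≤ 4.
  x = 4: f_y(4, y) = 6*y**2 - 10*y - 4; vanishes at y ∈ {2}. (4, 2): f_x = 4 ≠ 0.
Only singular point on the grid: (2, 1).
Classify: substitute x = 2 + u, y = 1 + v and expand: f = u**3 - 2*u**2*v + 2*v**3 + v**2.
No constant or linear terms (consistent with a singular point). Quadratic part: v**2. Cubic part: u**3 - 2*u**2*v + 2*v**3.
The quadratic part v**2 is a perfect square, so there is a single (double) tangent line v = 0, i.e. y = 1. Restricting the cubic part to that line (v = 0) leaves u**3 ≠ 0, so f is not divisible by v and the branch is v² ≈ -u**3 to lowest order — this is a cusp.
Classification: cusp.


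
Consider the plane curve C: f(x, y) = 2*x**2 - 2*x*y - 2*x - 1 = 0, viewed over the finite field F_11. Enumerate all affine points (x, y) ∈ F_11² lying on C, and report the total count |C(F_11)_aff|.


Affine F_11-points: {(1, 5), (2, 9), (3, 0), (4, 7), (5, 5), (6, 4), (7, 2), (8, 9), (9, 0), (10, 4)}; count = 10.

For each of the 121 pairs (x, y) ∈ F_11², evaluate f(x, y) mod 11. Record the zeros.
  x = 0: [0↦10, 1↦10, 2↦10, 3↦10, 4↦10, 5↦10, 6↦10, 7↦10, 8↦10, 9↦10, 10↦10]  zeros at y ∈ ∅
  x = 1: [0↦10, 1↦8, 2↦6, 3↦4, 4↦2, 5↦0, 6↦9, 7↦7, 8↦5, 9↦3, 10↦1]  zeros at y ∈ {5}
  x = 2: [0↦3, 1↦10, 2↦6, 3↦2, 4↦9, 5↦5, 6↦1, 7↦8, 8↦4, 9↦0, 10↦7]  zeros at y ∈ {9}
  x = 3: [0↦0, 1↦5, 2↦10, 3↦4, 4↦9, 5↦3, 6↦8, 7↦2, 8↦7, 9↦1, 10↦6]  zeros at y ∈ {0}
  x = 4: [0↦1, 1↦4, 2↦7, 3↦10, 4↦2, 5↦5, 6↦8, 7↦0, 8↦3, 9↦6, 10↦9]  zeros at y ∈ {7}
  x = 5: [0↦6, 1↦7, 2↦8, 3↦9, 4↦10, 5↦0, 6↦1, 7↦2, 8↦3, 9↦4, 10↦5]  zeros at y ∈ {5}
  x = 6: [0↦4, 1↦3, 2↦2, 3↦1, 4↦0, 5↦10, 6↦9, 7↦8, 8↦7, 9↦6, 10↦5]  zeros at y ∈ {4}
  x = 7: [0↦6, 1↦3, 2↦0, 3↦8, 4↦5, 5↦2, 6↦10, 7↦7, 8↦4, 9↦1, 10↦9]  zeros at y ∈ {2}
  x = 8: [0↦1, 1↦7, 2↦2, 3↦8, 4↦3, 5↦9, 6↦4, 7↦10, 8↦5, 9↦0, 10↦6]  zeros at y ∈ {9}
  x = 9: [0↦0, 1↦4, 2↦8, 3↦1, 4↦5, 5↦9, 6↦2, 7↦6, 8↦10, 9↦3, 10↦7]  zeros at y ∈ {0}
  x = 10: [0↦3, 1↦5, 2↦7, 3↦9, 4↦0, 5↦2, 6↦4, 7↦6, 8↦8, 9↦10, 10↦1]  zeros at y ∈ {4}
Collecting zeros: affine points = {(1, 5), (2, 9), (3, 0), (4, 7), (5, 5), (6, 4), (7, 2), (8, 9), (9, 0), (10, 4)}.
Total count |C(F_11)_aff| = 10.


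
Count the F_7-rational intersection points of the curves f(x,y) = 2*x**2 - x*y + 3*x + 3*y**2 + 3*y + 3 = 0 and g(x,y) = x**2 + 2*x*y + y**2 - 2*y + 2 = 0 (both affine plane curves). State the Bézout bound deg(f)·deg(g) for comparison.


Common zeros: {(3, 5)}; count = 1; Bézout bound = 4.

deg(f) = 2, deg(g) = 2, so Bézout bound = 4.
Scan x ∈ F_7. For each x, list the y ∈ F_7 with f(x, y) ≡ 0 and those with g(x, y) ≡ 0 (mod 7); the common zeros in that column are the intersection.
  x = 0: f ≡ 0 at y ∈ {2, 4}; g ≡ 0 at y ∈ ∅; common: ∅.
  x = 1: f ≡ 0 at y ∈ ∅; g ≡ 0 at y ∈ {2, 5}; common: ∅.
  x = 2: f ≡ 0 at y ∈ {1}; g ≡ 0 at y ∈ {2, 3}; common: ∅.
  x = 3: f ≡ 0 at y ∈ {2, 5}; g ≡ 0 at y ∈ {5}; common: {5}.
  x = 4: f ≡ 0 at y ∈ {1, 4}; g ≡ 0 at y ∈ ∅; common: ∅.
  x = 5: f ≡ 0 at y ∈ {5}; g ≡ 0 at y ∈ ∅; common: ∅.
  x = 6: f ≡ 0 at y ∈ ∅; g ≡ 0 at y ∈ {1, 3}; common: ∅.
Collecting: common zeros = {(3, 5)}, so the count is 1.
Comparison with the Bézout bound: 1 ≤ 4 = deg(f)·deg(g), as expected for curves with no common component (the affine F_7-count falls short of the bound because intersections may lie at infinity, over extension fields, or carry multiplicity).


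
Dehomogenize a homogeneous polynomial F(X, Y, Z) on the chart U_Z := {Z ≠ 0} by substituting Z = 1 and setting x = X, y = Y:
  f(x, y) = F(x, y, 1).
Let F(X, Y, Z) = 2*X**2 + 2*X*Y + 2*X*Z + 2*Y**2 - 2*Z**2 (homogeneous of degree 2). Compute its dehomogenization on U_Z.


f(x, y) = 2*x**2 + 2*x*y + 2*x + 2*y**2 - 2

On U_Z we set Z = 1. Each monomial c·X^i·Y^j·Z^k in F becomes c·x^i·y^j·1^k = c·x^i·y^j.
Substituting Z = 1: F(X, Y, 1) = 2*x**2 + 2*x*y + 2*x + 2*y**2 - 2.
Note: deg(f) ≤ deg(F) = 2; strict inequality happens when F is divisible by Z (lost terms).


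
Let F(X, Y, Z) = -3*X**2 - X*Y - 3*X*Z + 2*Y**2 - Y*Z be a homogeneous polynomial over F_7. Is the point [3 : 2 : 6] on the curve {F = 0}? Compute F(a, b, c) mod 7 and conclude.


F(3,2,6) ≡ 0 (mod 7); P is on the curve.

Evaluate F(3, 2, 6) term-by-term (mod 7).
  -3*X**2 ↦ -3·9·1·1 = -27
  -X*Y ↦ -1·3·2·1 = -6
  -3*X*Z ↦ -3·3·1·6 = -54
  2*Y**2 ↦ 2·1·4·1 = 8
  -Y*Z ↦ -1·1·2·6 = -12
Sum: F(3, 2, 6) = (-27) + (-6) + (-54) + (8) + (-12) = -91.
Reducing mod 7: -91 ≡ 0 (mod 7).
Since F(a, b, c) ≡ 0 (mod 7), P lies on the curve.


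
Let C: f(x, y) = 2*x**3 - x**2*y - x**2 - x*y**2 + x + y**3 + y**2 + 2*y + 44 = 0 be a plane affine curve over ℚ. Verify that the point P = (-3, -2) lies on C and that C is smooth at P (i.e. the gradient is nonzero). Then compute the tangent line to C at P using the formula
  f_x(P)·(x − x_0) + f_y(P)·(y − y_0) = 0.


Tangent line at P: 45*x - 11*y + 113 = 0.

Step 1: f(-3, -2) = 0, so P lies on C.
Step 2: partial derivatives
  f_x(x, y) = 6*x**2 - 2*x*y - 2*x - y**2 + 1, f_y(x, y) = -x**2 - 2*x*y + 3*y**2 + 2*y + 2.
  f_x(P) = 45, f_y(P) = -11 (gradient nonzero, so P is smooth).
Step 3: tangent line at P: 45·(x − -3) + -11·(y − -2) = 0.
Expanding: 45*x - 11*y + 113 = 0.


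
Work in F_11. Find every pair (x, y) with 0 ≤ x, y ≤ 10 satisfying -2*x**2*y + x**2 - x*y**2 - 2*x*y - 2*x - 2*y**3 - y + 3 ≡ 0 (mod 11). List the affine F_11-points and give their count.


Affine F_11-points: {(0, 1), (2, 4), (4, 0), (5, 3), (6, 1), (7, 3), (7, 7), (9, 0), (10, 4), (10, 6), (10, 7)}; count = 11.

For each of the 121 pairs (x, y) ∈ F_11², evaluate f(x, y) mod 11. Record the zeros.
  x = 0: [0↦3, 1↦0, 2↦7, 3↦1, 4↦3, 5↦1, 6↦5, 7↦3, 8↦5, 9↦10, 10↦6]  zeros at y ∈ {1}
  x = 1: [0↦2, 1↦5, 2↦5, 3↦1, 4↦3, 5↦10, 6↦10, 7↦2, 8↦7, 9↦2, 10↦8]  zeros at y ∈ ∅
  x = 2: [0↦3, 1↦8, 2↦8, 3↦2, 4↦0, 5↦1, 6↦4, 7↦8, 8↦1, 9↦4, 10↦5]  zeros at y ∈ {4}
  x = 3: [0↦6, 1↦9, 2↦5, 3↦4, 4↦5, 5↦7, 6↦9, 7↦10, 8↦9, 9↦5, 10↦8]  zeros at y ∈ ∅
  x = 4: [0↦0, 1↦8, 2↦7, 3↦7, 4↦7, 5↦6, 6↦3, 7↦8, 8↦9, 9↦5, 10↦6]  zeros at y ∈ {0}
  x = 5: [0↦7, 1↦5, 2↦3, 3↦0, 4↦6, 5↦9, 6↦8, 7↦2, 8↦1, 9↦4, 10↦10]  zeros at y ∈ {3}
  x = 6: [0↦5, 1↦0, 2↦4, 3↦5, 4↦2, 5↦5, 6↦2, 7↦3, 8↦7, 9↦2, 10↦9]  zeros at y ∈ {1}
  x = 7: [0↦5, 1↦4, 2↦10, 3↦0, 4↦6, 5↦5, 6↦7, 7↦0, 8↦5, 9↦10, 10↦3]  zeros at y ∈ {3, 7}
  x = 8: [0↦7, 1↦6, 2↦10, 3↦7, 4↦7, 5↦9, 6↦1, 7↦4, 8↦6, 9↦6, 10↦3]  zeros at y ∈ ∅
  x = 9: [0↦0, 1↦6, 2↦4, 3↦4, 4↦5, 5↦6, 6↦6, 7↦4, 8↦10, 9↦1, 10↦9]  zeros at y ∈ {0}
  x = 10: [0↦6, 1↦4, 2↦3, 3↦2, 4↦0, 5↦7, 6↦0, 7↦0, 8↦6, 9↦6, 10↦10]  zeros at y ∈ {4, 6, 7}
Collecting zeros: affine points = {(0, 1), (2, 4), (4, 0), (5, 3), (6, 1), (7, 3), (7, 7), (9, 0), (10, 4), (10, 6), (10, 7)}.
Total count |C(F_11)_aff| = 11.


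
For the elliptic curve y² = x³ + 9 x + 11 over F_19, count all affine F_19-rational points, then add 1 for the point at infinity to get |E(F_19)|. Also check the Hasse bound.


Affine points = {(0, 7), (0, 12), (4, 4), (4, 15), (8, 5), (8, 14), (9, 2), (9, 17), (11, 4), (11, 15), (12, 2), (12, 17), (13, 8), (13, 11), (15, 5), (15, 14), (17, 2), (17, 17), (18, 1), (18, 18)}; affine count = 20; |E(F_19)| = 21.

Discriminant check: Δ ∝ 4a³ + 27b² = 4·9³ + 27·11² = 4·729 + 27·121 ≡ 8 (mod 19). Nonzero ⇒ E is nonsingular.
For each x ∈ F_19, compute rhs = x³ + 9·x + 11 mod 19, then count y ∈ F_19 with y² ≡ rhs.
  x = 0: rhs = 11, matching y values: 7, 12 (2 points).
  x = 1: rhs = 2, matching y values: none (0 points).
  x = 2: rhs = 18, matching y values: none (0 points).
  x = 3: rhs = 8, matching y values: none (0 points).
  x = 4: rhs = 16, matching y values: 4, 15 (2 points).
  x = 5: rhs = 10, matching y values: none (0 points).
  x = 6: rhs = 15, matching y values: none (0 points).
  x = 7: rhs = 18, matching y values: none (0 points).
  x = 8: rhs = 6, matching y values: 5, 14 (2 points).
  x = 9: rhs = 4, matching y values: 2, 17 (2 points).
  x = 10: rhs = 18, matching y values: none (0 points).
  x = 11: rhs = 16, matching y values: 4, 15 (2 points).
  x = 12: rhs = 4, matching y values: 2, 17 (2 points).
  x = 13: rhs = 7, matching y values: 8, 11 (2 points).
  x = 14: rhs = 12, matching y values: none (0 points).
  x = 15: rhs = 6, matching y values: 5, 14 (2 points).
  x = 16: rhs = 14, matching y values: none (0 points).
  x = 17: rhs = 4, matching y values: 2, 17 (2 points).
  x = 18: rhs = 1, matching y values: 1, 18 (2 points).
Total affine count: 20.
Full point count |E(F_19)| = 20 + 1 = 21.
Hasse bound: |21 − (19+1)| = |1| = 1 ≤ 2√19 ≈ 8.7178 ✓.


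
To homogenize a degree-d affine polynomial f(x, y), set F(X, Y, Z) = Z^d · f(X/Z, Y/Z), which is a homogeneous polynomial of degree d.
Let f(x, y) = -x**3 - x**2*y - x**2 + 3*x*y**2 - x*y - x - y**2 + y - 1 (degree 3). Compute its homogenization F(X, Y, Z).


F(X, Y, Z) = -X**3 - X**2*Y - X**2*Z + 3*X*Y**2 - X*Y*Z - X*Z**2 - Y**2*Z + Y*Z**2 - Z**3

deg(f) = 3.
Substitute x = X/Z, y = Y/Z into f, then multiply by Z^3.
  monomial -1·x^3·y^0 ↦ -1·X^3·Y^0·Z^0.
  monomial -1·x^2·y^1 ↦ -1·X^2·Y^1·Z^0.
  monomial -1·x^2·y^0 ↦ -1·X^2·Y^0·Z^1.
  monomial 3·x^1·y^2 ↦ 3·X^1·Y^2·Z^0.
  monomial -1·x^1·y^1 ↦ -1·X^1·Y^1·Z^1.
  monomial -1·x^1·y^0 ↦ -1·X^1·Y^0·Z^2.
  monomial -1·x^0·y^2 ↦ -1·X^0·Y^2·Z^1.
  monomial 1·x^0·y^1 ↦ 1·X^0·Y^1·Z^2.
  monomial -1·x^0·y^0 ↦ -1·X^0·Y^0·Z^3.
Collecting: F(X, Y, Z) = -X**3 - X**2*Y - X**2*Z + 3*X*Y**2 - X*Y*Z - X*Z**2 - Y**2*Z + Y*Z**2 - Z**3.


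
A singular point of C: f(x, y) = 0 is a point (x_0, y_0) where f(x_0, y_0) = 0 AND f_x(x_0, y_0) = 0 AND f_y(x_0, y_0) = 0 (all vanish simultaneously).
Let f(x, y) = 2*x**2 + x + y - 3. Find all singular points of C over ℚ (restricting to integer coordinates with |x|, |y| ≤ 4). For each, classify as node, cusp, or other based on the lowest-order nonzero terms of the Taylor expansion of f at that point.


No singular points in the scanned grid; C is smooth there.

Compute partial derivatives:
  f_x = 4*x + 1.
  f_y = 1.
f_y = 1 is a nonzero constant, so f_y never vanishes: no point (x, y) can satisfy f = f_x = f_y = 0. In particular no (x, y) ∈ {−4, ..., 4}² is singular; the curve is smooth.


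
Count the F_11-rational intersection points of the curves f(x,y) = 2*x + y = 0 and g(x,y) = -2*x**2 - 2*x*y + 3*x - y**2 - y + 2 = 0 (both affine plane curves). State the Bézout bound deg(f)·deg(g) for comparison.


Common zeros: ∅; count = 0; Bézout bound = 2.

deg(f) = 1, deg(g) = 2, so Bézout bound = 2.
Scan x ∈ F_11. For each x, list the y ∈ F_11 with f(x, y) ≡ 0 and those with g(x, y) ≡ 0 (mod 11); the common zeros in that column are the intersection.
  x = 0: f ≡ 0 at y ∈ {0}; g ≡ 0 at y ∈ {1, 9}; common: ∅.
  x = 1: f ≡ 0 at y ∈ {9}; g ≡ 0 at y ∈ ∅; common: ∅.
  x = 2: f ≡ 0 at y ∈ {7}; g ≡ 0 at y ∈ {0, 6}; common: ∅.
  x = 3: f ≡ 0 at y ∈ {5}; g ≡ 0 at y ∈ ∅; common: ∅.
  x = 4: f ≡ 0 at y ∈ {3}; g ≡ 0 at y ∈ {5, 8}; common: ∅.
  x = 5: f ≡ 0 at y ∈ {1}; g ≡ 0 at y ∈ {0}; common: ∅.
  x = 6: f ≡ 0 at y ∈ {10}; g ≡ 0 at y ∈ {1, 8}; common: ∅.
  x = 7: f ≡ 0 at y ∈ {8}; g ≡ 0 at y ∈ ∅; common: ∅.
  x = 8: f ≡ 0 at y ∈ {6}; g ≡ 0 at y ∈ ∅; common: ∅.
  x = 9: f ≡ 0 at y ∈ {4}; g ≡ 0 at y ∈ {5, 9}; common: ∅.
  x = 10: f ≡ 0 at y ∈ {2}; g ≡ 0 at y ∈ {6}; common: ∅.
Collecting: common zeros = ∅, so the count is 0.
Comparison with the Bézout bound: 0 ≤ 2 = deg(f)·deg(g), as expected for curves with no common component (the affine F_11-count falls short of the bound because intersections may lie at infinity, over extension fields, or carry multiplicity).


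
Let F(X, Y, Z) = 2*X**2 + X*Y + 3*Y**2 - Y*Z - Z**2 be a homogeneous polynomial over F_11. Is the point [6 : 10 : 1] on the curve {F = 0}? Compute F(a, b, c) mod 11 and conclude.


F(6,10,1) ≡ 3 (mod 11); P is NOT on the curve.

Evaluate F(6, 10, 1) term-by-term (mod 11).
  2*X**2 ↦ 2·36·1·1 = 72
  X*Y ↦ 1·6·10·1 = 60
  3*Y**2 ↦ 3·1·100·1 = 300
  -Y*Z ↦ -1·1·10·1 = -10
  -Z**2 ↦ -1·1·1·1 = -1
Sum: F(6, 10, 1) = (72) + (60) + (300) + (-10) + (-1) = 421.
Reducing mod 11: 421 ≡ 3 (mod 11).
Since F(a, b, c) ≡ 3 ≠ 0 (mod 11), P does NOT lie on the curve.


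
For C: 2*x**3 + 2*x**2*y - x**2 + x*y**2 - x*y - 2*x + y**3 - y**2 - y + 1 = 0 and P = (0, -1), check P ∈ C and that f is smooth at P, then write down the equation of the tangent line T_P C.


Tangent line at P: 4*y + 4 = 0.

Step 1: f(0, -1) = 0, so P lies on C.
Step 2: partial derivatives
  f_x(x, y) = 6*x**2 + 4*x*y - 2*x + y**2 - y - 2, f_y(x, y) = 2*x**2 + 2*x*y - x + 3*y**2 - 2*y - 1.
  f_x(P) = 0, f_y(P) = 4 (gradient nonzero, so P is smooth).
Step 3: tangent line at P: 0·(x − 0) + 4·(y − -1) = 0.
Expanding: 4*y + 4 = 0.


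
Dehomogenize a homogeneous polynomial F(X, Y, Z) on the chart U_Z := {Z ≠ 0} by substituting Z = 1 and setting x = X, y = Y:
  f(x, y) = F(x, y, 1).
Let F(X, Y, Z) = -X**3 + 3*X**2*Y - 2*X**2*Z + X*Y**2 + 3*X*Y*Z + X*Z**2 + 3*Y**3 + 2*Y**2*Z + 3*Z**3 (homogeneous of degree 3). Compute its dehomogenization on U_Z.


f(x, y) = -x**3 + 3*x**2*y - 2*x**2 + x*y**2 + 3*x*y + x + 3*y**3 + 2*y**2 + 3

On U_Z we set Z = 1. Each monomial c·X^i·Y^j·Z^k in F becomes c·x^i·y^j·1^k = c·x^i·y^j.
Substituting Z = 1: F(X, Y, 1) = -x**3 + 3*x**2*y - 2*x**2 + x*y**2 + 3*x*y + x + 3*y**3 + 2*y**2 + 3.
Note: deg(f) ≤ deg(F) = 3; strict inequality happens when F is divisible by Z (lost terms).


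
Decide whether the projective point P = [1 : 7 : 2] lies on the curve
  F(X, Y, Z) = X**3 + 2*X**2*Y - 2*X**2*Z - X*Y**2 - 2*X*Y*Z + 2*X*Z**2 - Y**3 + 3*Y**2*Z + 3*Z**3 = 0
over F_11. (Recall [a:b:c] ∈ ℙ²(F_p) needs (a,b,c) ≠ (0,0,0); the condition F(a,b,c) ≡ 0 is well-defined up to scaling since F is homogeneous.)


F(1,7,2) ≡ 5 (mod 11); P is NOT on the curve.

Evaluate F(1, 7, 2) term-by-term (mod 11).
  X**3 ↦ 1·1·1·1 = 1
  2*X**2*Y ↦ 2·1·7·1 = 14
  -2*X**2*Z ↦ -2·1·1·2 = -4
  -X*Y**2 ↦ -1·1·49·1 = -49
  -2*X*Y*Z ↦ -2·1·7·2 = -28
  2*X*Z**2 ↦ 2·1·1·4 = 8
  -Y**3 ↦ -1·1·343·1 = -343
  3*Y**2*Z ↦ 3·1·49·2 = 294
  3*Z**3 ↦ 3·1·1·8 = 24
Sum: F(1, 7, 2) = (1) + (14) + (-4) + (-49) + (-28) + (8) + (-343) + (294) + (24) = -83.
Reducing mod 11: -83 ≡ 5 (mod 11).
Since F(a, b, c) ≡ 5 ≠ 0 (mod 11), P does NOT lie on the curve.
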